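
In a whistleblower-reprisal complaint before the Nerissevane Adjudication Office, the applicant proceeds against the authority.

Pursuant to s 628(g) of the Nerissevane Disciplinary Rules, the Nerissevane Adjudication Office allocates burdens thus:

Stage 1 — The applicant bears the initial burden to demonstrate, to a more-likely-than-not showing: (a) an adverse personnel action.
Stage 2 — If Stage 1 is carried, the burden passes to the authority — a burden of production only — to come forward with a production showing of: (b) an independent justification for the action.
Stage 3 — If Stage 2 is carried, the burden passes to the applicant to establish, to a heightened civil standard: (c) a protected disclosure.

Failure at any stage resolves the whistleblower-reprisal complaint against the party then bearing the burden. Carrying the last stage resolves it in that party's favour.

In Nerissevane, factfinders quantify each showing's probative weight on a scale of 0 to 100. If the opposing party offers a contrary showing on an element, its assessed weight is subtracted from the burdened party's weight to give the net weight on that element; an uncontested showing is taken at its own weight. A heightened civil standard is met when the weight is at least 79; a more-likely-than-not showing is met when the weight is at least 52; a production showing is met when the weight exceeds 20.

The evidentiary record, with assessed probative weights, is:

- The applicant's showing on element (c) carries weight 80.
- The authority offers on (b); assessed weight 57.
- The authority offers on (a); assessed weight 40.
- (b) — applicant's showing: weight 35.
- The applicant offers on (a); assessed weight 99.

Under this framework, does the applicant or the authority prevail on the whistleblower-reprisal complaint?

applicant

At Stage 1 the applicant must meet a more-likely-than-not showing (weight is at least 52): on (a) the weight is 99 less the opposing 40 gives net 59, ≥ 52, so (a) meets the standard.
  Stage 1 is satisfied; the onus moves to the authority.
At Stage 2 the authority must meet a production showing (weight exceeds 20): on (b) the weight is 57 less the opposing 35 gives net 22, which does exceed 20, so (b) meets the standard.
  Stage 2 carried; the burden shifts to the applicant.
At Stage 3 the applicant must meet a heightened civil standard (weight is at least 79): on (c) the weight is 80, which does reach 79, so (c) meets the standard.
  The applicant carries the last stage.
All stages carried — the applicant prevails.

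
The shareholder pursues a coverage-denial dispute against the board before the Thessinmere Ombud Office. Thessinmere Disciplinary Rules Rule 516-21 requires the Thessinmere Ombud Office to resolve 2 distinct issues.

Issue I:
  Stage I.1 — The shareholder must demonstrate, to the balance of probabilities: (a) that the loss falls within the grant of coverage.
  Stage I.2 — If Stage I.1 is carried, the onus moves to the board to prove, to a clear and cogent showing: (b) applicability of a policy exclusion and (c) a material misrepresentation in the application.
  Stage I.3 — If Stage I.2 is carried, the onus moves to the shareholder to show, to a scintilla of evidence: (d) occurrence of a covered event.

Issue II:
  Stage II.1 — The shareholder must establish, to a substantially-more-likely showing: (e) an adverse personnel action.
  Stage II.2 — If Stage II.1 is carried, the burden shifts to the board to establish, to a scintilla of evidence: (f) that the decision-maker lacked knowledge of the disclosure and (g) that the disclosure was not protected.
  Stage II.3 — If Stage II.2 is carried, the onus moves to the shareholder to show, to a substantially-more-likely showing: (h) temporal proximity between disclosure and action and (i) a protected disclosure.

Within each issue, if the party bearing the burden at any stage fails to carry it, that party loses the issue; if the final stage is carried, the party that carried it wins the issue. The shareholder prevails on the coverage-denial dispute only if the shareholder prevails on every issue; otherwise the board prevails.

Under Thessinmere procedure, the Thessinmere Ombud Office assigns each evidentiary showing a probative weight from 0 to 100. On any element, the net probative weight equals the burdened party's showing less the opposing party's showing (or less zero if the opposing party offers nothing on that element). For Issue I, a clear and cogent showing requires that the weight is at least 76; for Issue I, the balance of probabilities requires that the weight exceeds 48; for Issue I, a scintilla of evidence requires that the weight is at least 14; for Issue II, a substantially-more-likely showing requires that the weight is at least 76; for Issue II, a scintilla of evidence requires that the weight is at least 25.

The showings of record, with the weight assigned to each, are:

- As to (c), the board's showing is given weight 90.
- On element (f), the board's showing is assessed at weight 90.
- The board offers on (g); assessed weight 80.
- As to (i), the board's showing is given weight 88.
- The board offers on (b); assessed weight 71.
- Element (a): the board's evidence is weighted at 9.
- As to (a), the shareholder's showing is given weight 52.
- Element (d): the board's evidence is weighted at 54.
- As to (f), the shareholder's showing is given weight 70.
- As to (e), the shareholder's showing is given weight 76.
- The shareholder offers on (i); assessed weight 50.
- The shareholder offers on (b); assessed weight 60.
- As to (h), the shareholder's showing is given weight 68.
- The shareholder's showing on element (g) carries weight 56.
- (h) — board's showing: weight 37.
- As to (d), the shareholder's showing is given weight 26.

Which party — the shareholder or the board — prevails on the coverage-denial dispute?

— Issue I —
Stage I.1 (shareholder, the balance of probabilities, weight exceeds 48): (a) net 52−9=43 ≤ 48 — fails.
  Not every element is met, so the shareholder fails to carry Stage I.1.
The analysis ends at Stage I.1; the board prevails on this issue.
— Issue II —
Stage II.1 — burden on shareholder; standard: a substantially-more-likely showing (weight is at least 76).
    (e): 76 ≥ 76 [met]
  All elements met. The burden passes to the board.
Stage II.2 — burden on board; standard: a scintilla of evidence (weight is at least 25).
    (f): 90 − 70 = 20 < 25 [not met]
    (g): 80 − 56 = 24 < 25 [not met]
  The board does not carry Stage II.2.
So the shareholder prevails on this issue.
Per-issue: Issue I → board; Issue II → shareholder. The shareholder must prevail on every issue; overall, the board prevails.

board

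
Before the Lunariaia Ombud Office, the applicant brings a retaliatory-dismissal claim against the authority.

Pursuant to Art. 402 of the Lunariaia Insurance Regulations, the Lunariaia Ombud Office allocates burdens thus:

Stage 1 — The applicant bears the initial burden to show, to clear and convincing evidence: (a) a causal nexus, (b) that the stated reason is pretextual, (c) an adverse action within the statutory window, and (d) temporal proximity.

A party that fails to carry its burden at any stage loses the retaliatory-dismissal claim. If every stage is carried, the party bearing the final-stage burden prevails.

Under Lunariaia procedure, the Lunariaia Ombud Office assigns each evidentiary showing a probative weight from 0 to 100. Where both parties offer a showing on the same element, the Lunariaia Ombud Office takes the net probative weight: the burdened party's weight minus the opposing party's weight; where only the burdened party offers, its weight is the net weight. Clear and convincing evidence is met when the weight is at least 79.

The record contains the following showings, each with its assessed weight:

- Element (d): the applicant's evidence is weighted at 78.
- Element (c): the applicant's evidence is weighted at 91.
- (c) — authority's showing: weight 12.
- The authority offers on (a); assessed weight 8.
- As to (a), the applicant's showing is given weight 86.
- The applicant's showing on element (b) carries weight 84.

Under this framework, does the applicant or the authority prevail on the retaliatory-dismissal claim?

Stage 1 — burden on applicant; standard: clear and convincing evidence (weight is at least 79).
    (a): 86 − 8 = 78 < 79 [not met]
    (b): 84 ≥ 79 [met]
    (c): 91 − 12 = 79 ≥ 79 [met]
    (d): 78 < 79 [not met]
  Stage 1 not carried; the applicant fails its burden.
So the authority prevails.

authority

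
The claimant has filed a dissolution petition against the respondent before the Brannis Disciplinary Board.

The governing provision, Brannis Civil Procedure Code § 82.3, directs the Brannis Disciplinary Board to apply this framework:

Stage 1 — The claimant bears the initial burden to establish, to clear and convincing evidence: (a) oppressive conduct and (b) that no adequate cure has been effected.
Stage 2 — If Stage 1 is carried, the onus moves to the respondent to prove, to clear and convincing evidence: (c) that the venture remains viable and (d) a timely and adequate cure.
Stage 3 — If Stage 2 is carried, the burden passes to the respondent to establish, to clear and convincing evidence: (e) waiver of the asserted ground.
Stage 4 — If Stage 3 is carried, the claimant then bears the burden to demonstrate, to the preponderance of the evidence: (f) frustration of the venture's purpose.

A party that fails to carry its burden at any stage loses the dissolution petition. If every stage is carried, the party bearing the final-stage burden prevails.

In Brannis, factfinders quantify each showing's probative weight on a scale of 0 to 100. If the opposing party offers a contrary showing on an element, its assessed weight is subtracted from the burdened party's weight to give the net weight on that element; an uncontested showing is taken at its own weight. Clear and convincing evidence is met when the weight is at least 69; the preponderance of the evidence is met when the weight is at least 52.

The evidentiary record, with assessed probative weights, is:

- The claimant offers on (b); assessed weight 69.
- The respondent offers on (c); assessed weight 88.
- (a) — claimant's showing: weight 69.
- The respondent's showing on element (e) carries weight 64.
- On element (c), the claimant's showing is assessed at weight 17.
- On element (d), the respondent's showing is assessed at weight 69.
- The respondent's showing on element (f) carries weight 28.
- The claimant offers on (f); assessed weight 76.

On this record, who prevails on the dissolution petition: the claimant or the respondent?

claimant

At Stage 1 the claimant must meet clear and convincing evidence (weight is at least 69): on (a) the weight is 69, which does reach 69, so (a) meets the standard; on (b) the weight is 69, ≥ 69, so (b) meets the standard.
  The claimant carries Stage 1; the respondent now bears the burden.
At Stage 2 the respondent must meet clear and convincing evidence (weight is at least 69): on (c) the weight is 88 less the opposing 17 gives net 71, ≥ 69, so (c) meets the standard; on (d) the weight is 69, which does reach 69, so (d) meets the standard.
  All elements met. The respondent retains the burden for Stage 3.
At Stage 3 the respondent must meet clear and convincing evidence (weight is at least 69): on (e) the weight is 64, which does not reach 69, so (e) does not meet the standard.
  Not every element is met, so the respondent fails to carry Stage 3.
The analysis ends at Stage 3; the claimant prevails.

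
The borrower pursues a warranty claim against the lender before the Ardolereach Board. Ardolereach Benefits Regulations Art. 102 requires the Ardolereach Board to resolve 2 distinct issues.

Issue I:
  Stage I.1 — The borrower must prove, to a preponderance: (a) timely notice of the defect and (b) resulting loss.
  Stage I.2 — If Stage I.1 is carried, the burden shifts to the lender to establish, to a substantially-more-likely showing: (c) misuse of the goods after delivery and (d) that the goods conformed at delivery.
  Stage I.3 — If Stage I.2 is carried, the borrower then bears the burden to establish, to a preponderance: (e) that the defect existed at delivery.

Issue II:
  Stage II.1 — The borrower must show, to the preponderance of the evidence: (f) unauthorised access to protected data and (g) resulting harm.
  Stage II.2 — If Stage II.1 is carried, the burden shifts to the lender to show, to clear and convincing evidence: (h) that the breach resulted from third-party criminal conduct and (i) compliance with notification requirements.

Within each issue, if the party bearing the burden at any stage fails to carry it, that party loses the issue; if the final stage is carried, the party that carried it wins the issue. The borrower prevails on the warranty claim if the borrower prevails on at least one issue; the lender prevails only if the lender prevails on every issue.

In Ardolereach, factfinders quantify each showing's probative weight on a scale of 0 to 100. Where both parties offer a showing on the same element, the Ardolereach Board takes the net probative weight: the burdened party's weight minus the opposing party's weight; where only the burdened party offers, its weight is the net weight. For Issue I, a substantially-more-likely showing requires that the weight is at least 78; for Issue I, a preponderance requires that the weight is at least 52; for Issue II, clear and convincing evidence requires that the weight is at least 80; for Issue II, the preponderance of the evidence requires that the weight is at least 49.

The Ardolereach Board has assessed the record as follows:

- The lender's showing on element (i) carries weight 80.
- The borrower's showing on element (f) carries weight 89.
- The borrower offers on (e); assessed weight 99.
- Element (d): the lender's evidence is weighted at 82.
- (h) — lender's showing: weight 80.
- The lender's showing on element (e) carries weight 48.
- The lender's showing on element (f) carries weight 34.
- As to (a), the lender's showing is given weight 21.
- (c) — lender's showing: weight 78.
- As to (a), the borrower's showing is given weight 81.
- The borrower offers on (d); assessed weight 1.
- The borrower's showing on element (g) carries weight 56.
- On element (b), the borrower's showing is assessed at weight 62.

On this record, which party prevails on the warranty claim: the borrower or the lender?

— Issue I —
Stage I.1 — burden on borrower; standard: a preponderance (weight is at least 52).
    (a): 81 − 21 = 60 ≥ 52 [met]
    (b): 62 ≥ 52 [met]
  Stage I.1 carried; the burden shifts to the lender.
Stage I.2 — burden on lender; standard: a substantially-more-likely showing (weight is at least 78).
    (c): 78 ≥ 78 [met]
    (d): 82 − 1 = 81 ≥ 78 [met]
  The lender carries Stage I.2; the borrower now bears the burden.
Stage I.3 — burden on borrower; standard: a preponderance (weight is at least 52).
    (e): 99 − 48 = 51 < 52 [not met]
  Stage I.3 not carried; the borrower fails its burden.
The analysis ends at Stage I.3; the lender prevails on this issue.
— Issue II —
At Stage II.1 the borrower must meet the preponderance of the evidence (weight is at least 49): on (f) the weight is 89 less the opposing 34 gives net 55, which does reach 49, so (f) meets the standard; on (g) the weight is 56, ≥ 49, so (g) meets the standard.
  Stage II.1 carried; the burden shifts to the lender.
At Stage II.2 the lender must meet clear and convincing evidence (weight is at least 80): on (h) the weight is 80, ≥ 80, so (h) meets the standard; on (i) the weight is 80, ≥ 80, so (i) meets the standard.
  Stage II.2 carried; the final stage is satisfied.
Every stage carried; the lender prevails on this issue.
Per-issue: Issue I → lender; Issue II → lender. The borrower must prevail on at least one issue; overall, the lender prevails.

lender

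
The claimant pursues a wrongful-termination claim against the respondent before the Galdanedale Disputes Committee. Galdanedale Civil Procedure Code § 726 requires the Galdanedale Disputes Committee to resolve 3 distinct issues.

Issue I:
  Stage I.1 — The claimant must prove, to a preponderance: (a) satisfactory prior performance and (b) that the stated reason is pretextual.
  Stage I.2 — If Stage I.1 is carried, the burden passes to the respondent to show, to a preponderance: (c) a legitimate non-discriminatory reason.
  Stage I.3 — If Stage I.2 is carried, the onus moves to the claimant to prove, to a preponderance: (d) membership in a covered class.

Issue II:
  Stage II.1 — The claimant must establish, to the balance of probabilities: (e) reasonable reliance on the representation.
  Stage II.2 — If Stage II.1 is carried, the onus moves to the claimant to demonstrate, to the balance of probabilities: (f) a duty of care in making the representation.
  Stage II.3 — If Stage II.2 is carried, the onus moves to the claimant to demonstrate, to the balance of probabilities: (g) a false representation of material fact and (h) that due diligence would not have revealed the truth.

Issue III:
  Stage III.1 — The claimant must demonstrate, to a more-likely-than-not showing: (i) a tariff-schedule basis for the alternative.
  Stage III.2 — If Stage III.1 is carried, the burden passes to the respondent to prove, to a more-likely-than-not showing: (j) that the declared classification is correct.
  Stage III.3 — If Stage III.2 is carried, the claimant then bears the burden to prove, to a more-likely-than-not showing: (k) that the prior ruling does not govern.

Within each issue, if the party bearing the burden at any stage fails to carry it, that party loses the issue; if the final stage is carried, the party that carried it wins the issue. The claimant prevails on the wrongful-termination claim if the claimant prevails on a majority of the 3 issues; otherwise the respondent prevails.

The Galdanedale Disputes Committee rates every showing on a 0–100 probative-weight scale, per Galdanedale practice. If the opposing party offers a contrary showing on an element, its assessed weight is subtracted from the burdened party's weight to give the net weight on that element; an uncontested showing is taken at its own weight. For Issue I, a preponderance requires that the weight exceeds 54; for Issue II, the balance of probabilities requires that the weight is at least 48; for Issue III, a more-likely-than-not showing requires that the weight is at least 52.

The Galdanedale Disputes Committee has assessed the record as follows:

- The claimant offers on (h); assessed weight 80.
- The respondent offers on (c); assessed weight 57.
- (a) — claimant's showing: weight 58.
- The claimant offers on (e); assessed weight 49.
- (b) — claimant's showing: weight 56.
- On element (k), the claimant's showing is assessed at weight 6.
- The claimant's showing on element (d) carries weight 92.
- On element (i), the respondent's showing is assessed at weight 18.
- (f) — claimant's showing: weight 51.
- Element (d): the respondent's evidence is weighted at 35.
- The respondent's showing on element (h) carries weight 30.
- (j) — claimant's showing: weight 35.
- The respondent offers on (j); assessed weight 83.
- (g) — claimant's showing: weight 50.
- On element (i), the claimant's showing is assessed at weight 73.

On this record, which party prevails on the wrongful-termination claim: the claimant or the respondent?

claimant

— Issue I —
Stage I.1 — burden on claimant; standard: a preponderance (weight exceeds 54).
    (a): 58 > 54 [met]
    (b): 56 > 54 [met]
  The claimant carries Stage I.1; the respondent now bears the burden.
Stage I.2 — burden on respondent; standard: a preponderance (weight exceeds 54).
    (c): 57 > 54 [met]
  Stage I.2 carried; the burden shifts to the claimant.
Stage I.3 — burden on claimant; standard: a preponderance (weight exceeds 54).
    (d): 92 − 35 = 57 > 54 [met]
  The claimant carries the last stage.
All stages carried — the claimant prevails on this issue.
— Issue II —
Stage II.1 — burden on claimant; standard: the balance of probabilities (weight is at least 48).
    (e): 49 ≥ 48 [met]
  All elements met. The claimant retains the burden for Stage II.2.
Stage II.2 — burden on claimant; standard: the balance of probabilities (weight is at least 48).
    (f): 51 ≥ 48 [met]
  Stage II.2 is satisfied; the claimant continues to bear the burden.
Stage II.3 — burden on claimant; standard: the balance of probabilities (weight is at least 48).
    (g): 50 ≥ 48 [met]
    (h): 80 − 30 = 50 ≥ 48 [met]
  All elements met at the final stage.
Every stage carried; the claimant prevails on this issue.
— Issue III —
Stage III.1 (claimant, a more-likely-than-not showing, weight is at least 52): (i) net 73−18=55 ≥ 52 — meets.
  All elements met. The burden passes to the respondent.
Stage III.2 (respondent, a more-likely-than-not showing, weight is at least 52): (j) net 83−35=48 < 52 — fails.
  Not every element is met, so the respondent fails to carry Stage III.2.
The analysis ends at Stage III.2; the claimant prevails on this issue.
Per-issue: Issue I → claimant; Issue II → claimant; Issue III → claimant. The claimant must prevail on a majority of issues; overall, the claimant prevails.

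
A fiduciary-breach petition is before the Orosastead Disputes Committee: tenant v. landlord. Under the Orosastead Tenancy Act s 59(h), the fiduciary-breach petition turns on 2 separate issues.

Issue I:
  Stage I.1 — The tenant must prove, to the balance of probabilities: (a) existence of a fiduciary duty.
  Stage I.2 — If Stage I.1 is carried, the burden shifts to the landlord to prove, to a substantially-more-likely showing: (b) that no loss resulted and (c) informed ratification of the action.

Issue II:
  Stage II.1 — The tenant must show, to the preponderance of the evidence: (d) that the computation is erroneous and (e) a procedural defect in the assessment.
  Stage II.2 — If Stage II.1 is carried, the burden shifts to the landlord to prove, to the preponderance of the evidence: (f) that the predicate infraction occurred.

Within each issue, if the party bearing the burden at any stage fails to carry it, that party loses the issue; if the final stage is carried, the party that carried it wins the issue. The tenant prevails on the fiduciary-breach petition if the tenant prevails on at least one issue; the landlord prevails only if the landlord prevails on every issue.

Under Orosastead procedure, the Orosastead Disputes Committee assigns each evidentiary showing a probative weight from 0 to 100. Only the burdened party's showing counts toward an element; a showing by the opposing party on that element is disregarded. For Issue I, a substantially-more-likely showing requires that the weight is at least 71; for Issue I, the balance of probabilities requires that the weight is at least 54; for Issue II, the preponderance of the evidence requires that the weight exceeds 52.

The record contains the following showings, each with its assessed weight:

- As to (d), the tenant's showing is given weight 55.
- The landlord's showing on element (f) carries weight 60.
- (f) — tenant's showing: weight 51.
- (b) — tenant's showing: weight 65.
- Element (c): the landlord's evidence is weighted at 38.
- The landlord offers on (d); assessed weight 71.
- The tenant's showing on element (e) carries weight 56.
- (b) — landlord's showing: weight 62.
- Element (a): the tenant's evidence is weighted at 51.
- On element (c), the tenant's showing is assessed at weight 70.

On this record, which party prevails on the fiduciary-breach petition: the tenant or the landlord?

— Issue I —
Stage I.1 — burden on tenant; standard: the balance of probabilities (weight is at least 54).
    (a): 51 < 54 [not met]
  Stage I.1 not carried; the tenant fails its burden.
So the landlord prevails on this issue.
— Issue II —
Stage II.1 (tenant, the preponderance of the evidence, weight exceeds 52): (d) 55 (landlord's 71 disregarded) > 52 — meets; (e) 56 > 52 — meets.
  All elements met. The burden passes to the landlord.
Stage II.2 (landlord, the preponderance of the evidence, weight exceeds 52): (f) 60 (tenant's 51 disregarded) > 52 — meets.
  The landlord carries the last stage.
Every stage carried; the landlord prevails on this issue.
Per-issue: Issue I → landlord; Issue II → landlord. The tenant must prevail on at least one issue; overall, the landlord prevails.

landlord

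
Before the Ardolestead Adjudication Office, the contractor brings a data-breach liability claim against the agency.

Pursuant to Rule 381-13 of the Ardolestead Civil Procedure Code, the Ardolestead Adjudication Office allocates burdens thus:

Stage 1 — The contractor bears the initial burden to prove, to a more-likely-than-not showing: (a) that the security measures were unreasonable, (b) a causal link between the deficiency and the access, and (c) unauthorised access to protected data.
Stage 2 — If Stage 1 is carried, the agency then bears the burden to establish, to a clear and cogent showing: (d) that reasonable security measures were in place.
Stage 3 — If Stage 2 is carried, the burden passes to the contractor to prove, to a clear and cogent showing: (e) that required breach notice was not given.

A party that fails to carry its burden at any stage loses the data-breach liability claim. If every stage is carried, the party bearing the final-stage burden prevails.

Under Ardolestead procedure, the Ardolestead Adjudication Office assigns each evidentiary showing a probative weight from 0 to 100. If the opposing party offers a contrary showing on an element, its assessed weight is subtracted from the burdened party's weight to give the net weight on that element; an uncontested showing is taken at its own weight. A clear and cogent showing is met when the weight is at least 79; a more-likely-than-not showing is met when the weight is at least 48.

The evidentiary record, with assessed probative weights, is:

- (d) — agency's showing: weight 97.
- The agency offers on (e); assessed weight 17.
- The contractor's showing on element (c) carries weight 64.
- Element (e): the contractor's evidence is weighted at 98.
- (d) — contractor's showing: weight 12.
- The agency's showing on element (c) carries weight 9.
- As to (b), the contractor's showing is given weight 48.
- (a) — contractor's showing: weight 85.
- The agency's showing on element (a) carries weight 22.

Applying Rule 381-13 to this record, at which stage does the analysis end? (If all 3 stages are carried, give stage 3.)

stage 3

Stage 1 — burden on contractor; standard: a more-likely-than-not showing (weight is at least 48).
    (a): 85 − 22 = 63 ≥ 48 [met]
    (b): 48 ≥ 48 [met]
    (c): 64 − 9 = 55 ≥ 48 [met]
  All elements met. The burden passes to the agency.
Stage 2 — burden on agency; standard: a clear and cogent showing (weight is at least 79).
    (d): 97 − 12 = 85 ≥ 79 [met]
  Stage 2 is satisfied; the onus moves to the contractor.
Stage 3 — burden on contractor; standard: a clear and cogent showing (weight is at least 79).
    (e): 98 − 17 = 81 ≥ 79 [met]
  The contractor carries the last stage.
Every stage carried; the contractor prevails.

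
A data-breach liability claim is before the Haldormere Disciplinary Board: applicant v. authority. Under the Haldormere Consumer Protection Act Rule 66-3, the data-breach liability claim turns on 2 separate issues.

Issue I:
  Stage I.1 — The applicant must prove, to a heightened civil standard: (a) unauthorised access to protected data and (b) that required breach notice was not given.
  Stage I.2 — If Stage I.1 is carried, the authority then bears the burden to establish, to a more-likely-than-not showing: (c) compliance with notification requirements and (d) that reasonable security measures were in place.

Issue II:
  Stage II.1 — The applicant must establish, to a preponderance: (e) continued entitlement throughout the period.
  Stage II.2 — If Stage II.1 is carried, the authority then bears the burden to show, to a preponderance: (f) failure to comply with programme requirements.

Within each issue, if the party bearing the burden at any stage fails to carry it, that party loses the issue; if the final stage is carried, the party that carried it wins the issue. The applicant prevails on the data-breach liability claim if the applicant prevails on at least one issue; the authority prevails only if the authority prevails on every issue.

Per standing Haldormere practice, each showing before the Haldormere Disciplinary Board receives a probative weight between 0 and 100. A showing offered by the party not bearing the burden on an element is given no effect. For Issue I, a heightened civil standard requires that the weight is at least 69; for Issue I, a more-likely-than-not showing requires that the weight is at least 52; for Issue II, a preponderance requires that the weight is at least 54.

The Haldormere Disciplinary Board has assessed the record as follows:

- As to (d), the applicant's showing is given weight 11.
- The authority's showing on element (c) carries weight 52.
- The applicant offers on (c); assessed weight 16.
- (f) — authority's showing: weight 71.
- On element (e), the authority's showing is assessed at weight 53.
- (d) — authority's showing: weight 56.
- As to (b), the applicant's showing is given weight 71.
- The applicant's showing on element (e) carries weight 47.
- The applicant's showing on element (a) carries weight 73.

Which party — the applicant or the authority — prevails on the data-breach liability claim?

authority

— Issue I —
Stage I.1 — burden on applicant; standard: a heightened civil standard (weight is at least 69).
    (a): 73 ≥ 69 [met]
    (b): 71 ≥ 69 [met]
  The applicant carries Stage I.1; the authority now bears the burden.
Stage I.2 — burden on authority; standard: a more-likely-than-not showing (weight is at least 52).
    (c): 52 (applicant's 16 disregarded) ≥ 52 [met]
    (d): 56 (applicant's 11 disregarded) ≥ 52 [met]
  All elements met at the final stage.
With every stage satisfied, the authority prevails on this issue.
— Issue II —
At Stage II.1 the applicant must meet a preponderance (weight is at least 54): on (e) the weight is 47 (the authority's 53 is given no effect), < 54, so (e) does not meet the standard.
  Stage II.1 not carried; the applicant fails its burden.
The analysis ends at Stage II.1; the authority prevails on this issue.
Per-issue: Issue I → authority; Issue II → authority. The applicant must prevail on at least one issue; overall, the authority prevails.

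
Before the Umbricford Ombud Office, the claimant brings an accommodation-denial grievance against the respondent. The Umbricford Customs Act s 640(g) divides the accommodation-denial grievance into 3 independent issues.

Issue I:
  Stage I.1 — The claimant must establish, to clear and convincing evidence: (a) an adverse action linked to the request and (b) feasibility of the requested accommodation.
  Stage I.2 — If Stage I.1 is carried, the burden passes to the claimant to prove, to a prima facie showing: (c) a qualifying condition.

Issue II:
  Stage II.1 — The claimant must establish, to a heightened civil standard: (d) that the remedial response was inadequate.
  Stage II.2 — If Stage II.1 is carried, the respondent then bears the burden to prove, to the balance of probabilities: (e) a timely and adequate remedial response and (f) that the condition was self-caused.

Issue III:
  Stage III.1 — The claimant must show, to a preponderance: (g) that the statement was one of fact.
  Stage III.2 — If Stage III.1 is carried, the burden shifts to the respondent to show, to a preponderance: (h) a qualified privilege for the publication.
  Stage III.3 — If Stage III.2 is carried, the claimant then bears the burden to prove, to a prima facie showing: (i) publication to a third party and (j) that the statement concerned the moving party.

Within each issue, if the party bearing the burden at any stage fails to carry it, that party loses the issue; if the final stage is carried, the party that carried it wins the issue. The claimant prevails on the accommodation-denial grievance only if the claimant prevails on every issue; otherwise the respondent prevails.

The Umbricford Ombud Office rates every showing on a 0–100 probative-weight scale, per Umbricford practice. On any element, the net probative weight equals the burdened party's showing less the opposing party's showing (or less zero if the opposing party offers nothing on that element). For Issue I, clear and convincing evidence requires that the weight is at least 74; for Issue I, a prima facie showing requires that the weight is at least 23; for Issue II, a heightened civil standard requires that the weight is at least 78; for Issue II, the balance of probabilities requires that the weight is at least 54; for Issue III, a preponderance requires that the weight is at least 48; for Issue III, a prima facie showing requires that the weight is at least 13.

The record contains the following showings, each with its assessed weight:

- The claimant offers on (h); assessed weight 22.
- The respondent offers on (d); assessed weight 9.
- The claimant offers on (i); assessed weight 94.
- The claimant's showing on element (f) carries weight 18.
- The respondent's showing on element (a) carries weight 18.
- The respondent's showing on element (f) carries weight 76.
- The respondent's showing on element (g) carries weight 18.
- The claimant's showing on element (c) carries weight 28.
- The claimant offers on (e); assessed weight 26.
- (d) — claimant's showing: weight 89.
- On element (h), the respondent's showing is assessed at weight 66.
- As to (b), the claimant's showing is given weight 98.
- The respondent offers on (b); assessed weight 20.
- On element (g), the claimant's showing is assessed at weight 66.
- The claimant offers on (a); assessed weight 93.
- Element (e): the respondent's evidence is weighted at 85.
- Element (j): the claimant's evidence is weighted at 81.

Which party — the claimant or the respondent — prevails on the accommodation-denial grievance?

— Issue I —
Stage I.1 — burden on claimant; standard: clear and convincing evidence (weight is at least 74).
    (a): 93 − 18 = 75 ≥ 74 [met]
    (b): 98 − 20 = 78 ≥ 74 [met]
  Stage I.1 carried; the burden remains with the claimant.
Stage I.2 — burden on claimant; standard: a prima facie showing (weight is at least 23).
    (c): 28 ≥ 23 [met]
  The claimant carries the last stage.
Every stage carried; the claimant prevails on this issue.
— Issue II —
Stage II.1 — burden on claimant; standard: a heightened civil standard (weight is at least 78).
    (d): 89 − 9 = 80 ≥ 78 [met]
  All elements met. The burden passes to the respondent.
Stage II.2 — burden on respondent; standard: the balance of probabilities (weight is at least 54).
    (e): 85 − 26 = 59 ≥ 54 [met]
    (f): 76 − 18 = 58 ≥ 54 [met]
  The respondent carries the last stage.
All stages carried — the respondent prevails on this issue.
— Issue III —
Stage III.1 (claimant, a preponderance, weight is at least 48): (g) net 66−18=48 ≥ 48 — meets.
  Stage III.1 is satisfied; the onus moves to the respondent.
Stage III.2 (respondent, a preponderance, weight is at least 48): (h) net 66−22=44 < 48 — fails.
  Stage III.2 not carried; the respondent fails its burden.
So the claimant prevails on this issue.
Per-issue: Issue I → claimant; Issue II → respondent; Issue III → claimant. The claimant must prevail on every issue; overall, the respondent prevails.

respondent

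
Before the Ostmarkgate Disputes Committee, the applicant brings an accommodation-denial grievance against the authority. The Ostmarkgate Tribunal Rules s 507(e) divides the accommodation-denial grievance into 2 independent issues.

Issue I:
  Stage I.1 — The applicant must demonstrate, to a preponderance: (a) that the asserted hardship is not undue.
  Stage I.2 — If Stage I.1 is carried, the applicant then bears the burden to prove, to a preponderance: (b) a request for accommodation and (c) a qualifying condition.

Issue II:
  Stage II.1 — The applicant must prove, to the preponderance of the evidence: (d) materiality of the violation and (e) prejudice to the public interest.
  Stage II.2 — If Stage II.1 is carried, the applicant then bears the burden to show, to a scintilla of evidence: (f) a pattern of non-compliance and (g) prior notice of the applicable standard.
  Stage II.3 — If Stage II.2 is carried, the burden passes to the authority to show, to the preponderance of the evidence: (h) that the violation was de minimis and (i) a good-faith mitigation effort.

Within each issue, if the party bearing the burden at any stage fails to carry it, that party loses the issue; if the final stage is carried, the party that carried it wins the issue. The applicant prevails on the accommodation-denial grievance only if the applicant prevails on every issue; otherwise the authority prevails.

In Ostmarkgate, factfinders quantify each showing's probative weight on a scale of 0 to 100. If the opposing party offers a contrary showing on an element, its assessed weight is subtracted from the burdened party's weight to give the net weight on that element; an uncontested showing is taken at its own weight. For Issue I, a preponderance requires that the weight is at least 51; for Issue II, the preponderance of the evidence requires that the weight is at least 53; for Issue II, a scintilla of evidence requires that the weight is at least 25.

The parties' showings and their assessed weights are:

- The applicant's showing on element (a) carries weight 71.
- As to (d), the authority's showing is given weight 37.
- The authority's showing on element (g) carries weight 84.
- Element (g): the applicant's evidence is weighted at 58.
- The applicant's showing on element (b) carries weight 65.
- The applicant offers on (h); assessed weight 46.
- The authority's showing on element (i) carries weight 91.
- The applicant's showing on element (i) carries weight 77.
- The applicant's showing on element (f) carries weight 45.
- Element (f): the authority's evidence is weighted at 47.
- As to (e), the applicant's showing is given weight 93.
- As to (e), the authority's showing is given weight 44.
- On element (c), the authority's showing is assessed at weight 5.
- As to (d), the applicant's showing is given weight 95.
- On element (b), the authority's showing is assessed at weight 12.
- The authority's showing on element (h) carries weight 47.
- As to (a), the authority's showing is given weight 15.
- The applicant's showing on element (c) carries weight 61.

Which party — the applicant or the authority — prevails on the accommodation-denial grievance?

authority

— Issue I —
At Stage I.1 the applicant must meet a preponderance (weight is at least 51): on (a) the weight is 71 less the opposing 15 gives net 56, ≥ 51, so (a) meets the standard.
  Stage I.1 carried; the burden remains with the applicant.
At Stage I.2 the applicant must meet a preponderance (weight is at least 51): on (b) the weight is 65 less the opposing 12 gives net 53, ≥ 51, so (b) meets the standard; on (c) the weight is 61 less the opposing 5 gives net 56, ≥ 51, so (c) meets the standard.
  The applicant carries the last stage.
All stages carried — the applicant prevails on this issue.
— Issue II —
Stage II.1 — burden on applicant; standard: the preponderance of the evidence (weight is at least 53).
    (d): 95 − 37 = 58 ≥ 53 [met]
    (e): 93 − 44 = 49 < 53 [not met]
  Stage II.1 not carried; the applicant fails its burden.
The authority prevails on this issue.
Per-issue: Issue I → applicant; Issue II → authority. The applicant must prevail on every issue; overall, the authority prevails.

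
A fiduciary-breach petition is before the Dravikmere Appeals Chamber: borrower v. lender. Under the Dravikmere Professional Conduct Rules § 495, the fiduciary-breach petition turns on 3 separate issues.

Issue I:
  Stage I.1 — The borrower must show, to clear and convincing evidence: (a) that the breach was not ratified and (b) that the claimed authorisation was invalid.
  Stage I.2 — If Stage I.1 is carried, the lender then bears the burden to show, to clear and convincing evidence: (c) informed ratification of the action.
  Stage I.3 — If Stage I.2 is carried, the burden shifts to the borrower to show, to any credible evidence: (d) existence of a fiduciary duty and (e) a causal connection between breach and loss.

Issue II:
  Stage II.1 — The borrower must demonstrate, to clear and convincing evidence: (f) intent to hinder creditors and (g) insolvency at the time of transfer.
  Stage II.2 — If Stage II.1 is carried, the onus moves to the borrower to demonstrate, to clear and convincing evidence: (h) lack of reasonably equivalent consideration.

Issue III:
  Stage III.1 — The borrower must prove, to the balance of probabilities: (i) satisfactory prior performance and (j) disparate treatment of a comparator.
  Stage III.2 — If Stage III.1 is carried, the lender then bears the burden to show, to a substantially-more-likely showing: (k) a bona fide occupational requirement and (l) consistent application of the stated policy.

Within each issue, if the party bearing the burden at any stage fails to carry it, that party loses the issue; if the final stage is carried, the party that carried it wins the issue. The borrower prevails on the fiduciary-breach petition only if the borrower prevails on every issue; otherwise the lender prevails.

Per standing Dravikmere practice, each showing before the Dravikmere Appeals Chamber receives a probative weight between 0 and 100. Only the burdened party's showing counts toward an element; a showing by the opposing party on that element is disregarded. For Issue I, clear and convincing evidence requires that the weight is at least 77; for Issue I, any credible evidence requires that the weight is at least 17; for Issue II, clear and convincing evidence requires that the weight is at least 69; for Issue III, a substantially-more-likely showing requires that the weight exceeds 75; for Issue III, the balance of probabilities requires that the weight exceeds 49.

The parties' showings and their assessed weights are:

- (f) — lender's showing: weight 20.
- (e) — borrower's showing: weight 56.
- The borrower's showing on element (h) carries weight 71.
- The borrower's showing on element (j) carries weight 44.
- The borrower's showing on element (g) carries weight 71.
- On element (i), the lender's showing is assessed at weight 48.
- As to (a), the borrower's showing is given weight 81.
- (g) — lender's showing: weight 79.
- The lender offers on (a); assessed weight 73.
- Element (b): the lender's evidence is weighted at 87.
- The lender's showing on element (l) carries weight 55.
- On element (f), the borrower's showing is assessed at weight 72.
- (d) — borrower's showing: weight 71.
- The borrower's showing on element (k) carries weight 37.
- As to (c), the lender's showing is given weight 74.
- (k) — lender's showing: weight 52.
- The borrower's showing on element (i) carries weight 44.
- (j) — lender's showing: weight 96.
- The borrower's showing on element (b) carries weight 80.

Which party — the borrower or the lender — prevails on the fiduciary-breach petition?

lender

— Issue I —
At Stage I.1 the borrower must meet clear and convincing evidence (weight is at least 77): on (a) the weight is 81 (the lender's 73 is given no effect), which does reach 77, so (a) meets the standard; on (b) the weight is 80 (the lender's 87 is given no effect), ≥ 77, so (b) meets the standard.
  All elements met. The burden passes to the lender.
At Stage I.2 the lender must meet clear and convincing evidence (weight is at least 77): on (c) the weight is 74, which does not reach 77, so (c) does not meet the standard.
  Not every element is met, so the lender fails to carry Stage I.2.
The borrower prevails on this issue.
— Issue II —
Stage II.1 (borrower, clear and convincing evidence, weight is at least 69): (f) 72 (lender's 20 disregarded) ≥ 69 — meets; (g) 71 (lender's 79 disregarded) ≥ 69 — meets.
  Stage II.1 is satisfied; the borrower continues to bear the burden.
Stage II.2 (borrower, clear and convincing evidence, weight is at least 69): (h) 71 ≥ 69 — meets.
  Stage II.2 carried; the final stage is satisfied.
All stages carried — the borrower prevails on this issue.
— Issue III —
Stage III.1 (borrower, the balance of probabilities, weight exceeds 49): (i) 44 (lender's 48 disregarded) ≤ 49 — fails; (j) 44 (lender's 96 disregarded) ≤ 49 — fails.
  Not every element is met, so the borrower fails to carry Stage III.1.
The lender prevails on this issue.
Per-issue: Issue I → borrower; Issue II → borrower; Issue III → lender. The borrower must prevail on every issue; overall, the lender prevails.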